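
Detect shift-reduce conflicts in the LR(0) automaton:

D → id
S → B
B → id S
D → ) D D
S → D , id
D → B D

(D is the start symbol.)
Yes — I4: [D → id .] vs [B → . id S]; I5: [S → B .] vs [B → . id S]

A shift-reduce conflict occurs when an LR(0) state has both:
  - a complete (reduce) item [A → α .] (dot at the end), and
  - a shift item [B → β . c γ] (dot before a terminal).

Augment with D' → D and build the canonical LR(0) collection (I0 = CLOSURE({[D' → . D]}), then GOTO on every symbol after a dot until no new states appear). It has 13 states:
  I0: { [B → . id S], [D → . ) D D], [D → . B D], [D → . id], [D' → . D] }  — shift
  I1: { [B → . id S], [D → ) . D D], [D → . ) D D], [D → . B D], [D → . id] }  — shift
  I2: { [B → . id S], [D → . ) D D], [D → . B D], [D → . id], [D → B . D] }  — shift
  I3: { [D' → D .] }  — accept
  I4: { [B → . id S], [B → id . S], [D → . ) D D], [D → . B D], [D → . id], [D → id .], [S → . B], [S → . D , id] }  — shift, reduce
  I5: { [B → . id S], [D → . ) D D], [D → . B D], [D → . id], [D → B . D], [S → B .] }  — shift, reduce
  I6: { [S → D . , id] }  — shift
  I7: { [B → id S .] }  — reduce
  I8: { [S → D , . id] }  — shift
  I9: { [S → D , id .] }  — reduce
  I10: { [D → B D .] }  — reduce
  I11: { [B → . id S], [D → ) D . D], [D → . ) D D], [D → . B D], [D → . id] }  — shift
  I12: { [D → ) D D .] }  — reduce

I4 contains reduce item [D → id .] and shift items [B → . id S], [D → . ) D D], [D → . id] — shift-reduce conflict.
I5 contains reduce item [S → B .] and shift items [B → . id S], [D → . ) D D], [D → . id] — shift-reduce conflict.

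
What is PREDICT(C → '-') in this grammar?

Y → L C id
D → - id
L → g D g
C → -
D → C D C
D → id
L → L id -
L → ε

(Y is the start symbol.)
{ '-' }

PREDICT(C → '-') = (FIRST(RHS) \ {ε}) ∪ (FOLLOW(C) if ε ∈ FIRST(RHS), i.e. RHS ⇒* ε)
FIRST('-') = { '-' }
ε ∉ FIRST('-'), so FOLLOW(C) is not added.
PREDICT(C → '-') = { '-' }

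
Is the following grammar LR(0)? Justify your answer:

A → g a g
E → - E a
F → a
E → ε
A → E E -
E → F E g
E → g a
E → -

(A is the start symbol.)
Augment with A' → A and build the canonical LR(0) collection (I0 = CLOSURE({[A' → . A]}), then GOTO on every symbol after a dot until no new states appear). It has 17 states:
  I0: { [A → . E E -], [A → . g a g], [A' → . A], [E → . - E a], [E → . -], [E → . F E g], [E → . g a], [E → .], [F → . a] }  — shift, reduce
  I1: { [E → - . E a], [E → - .], [E → . - E a], [E → . -], [E → . F E g], [E → . g a], [E → .], [F → . a] }  — shift, 2 reduces
  I2: { [A' → A .] }  — accept
  I3: { [A → E . E -], [E → . - E a], [E → . -], [E → . F E g], [E → . g a], [E → .], [F → . a] }  — shift, reduce
  I4: { [E → . - E a], [E → . -], [E → . F E g], [E → . g a], [E → .], [E → F . E g], [F → . a] }  — shift, reduce
  I5: { [F → a .] }  — reduce
  I6: { [A → g . a g], [E → g . a] }  — shift
  I7: { [A → g a . g], [E → g a .] }  — shift, reduce
  I8: { [A → g a g .] }  — reduce
  I9: { [E → F E . g] }  — shift
  I10: { [E → g . a] }  — shift
  I11: { [E → g a .] }  — reduce
  I12: { [E → F E g .] }  — reduce
  I13: { [A → E E . -] }  — shift
  I14: { [A → E E - .] }  — reduce
  I15: { [E → - E . a] }  — shift
  I16: { [E → - E a .] }  — reduce

Conflict in state I0:
  Shift-reduce conflict between [E → .] and [A → . g a g]
So the grammar is NOT LR(0).

Answer: No. Shift-reduce conflict between [E → .] and [A → . g a g]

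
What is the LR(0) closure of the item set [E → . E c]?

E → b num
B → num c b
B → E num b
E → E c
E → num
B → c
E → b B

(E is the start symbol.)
{ [E → . E c], [E → . b B], [E → . b num], [E → . num] }

To compute CLOSURE, for each item [A → α.Bβ] where B is a non-terminal, add [B → .γ] for all productions B → γ; repeat for the newly added items until nothing changes.

Start with: [E → . E c]
  [E → . E c] has the dot before E: add [E → . b num], [E → . num], [E → . b B]
No further items can be added.

CLOSURE = { [E → . E c], [E → . b B], [E → . b num], [E → . num] }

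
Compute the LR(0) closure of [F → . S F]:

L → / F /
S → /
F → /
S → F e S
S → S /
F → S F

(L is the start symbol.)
Start with: [F → . S F]
  [F → . S F] has the dot before S: add [S → . /], [S → . F e S], [S → . S /]
  [S → . F e S] has the dot before F: add [F → . /]
No further items can be added.

CLOSURE = { [F → . /], [F → . S F], [S → . /], [S → . F e S], [S → . S /] }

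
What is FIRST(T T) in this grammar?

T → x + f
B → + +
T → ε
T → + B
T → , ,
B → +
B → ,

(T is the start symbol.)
{ '+', ',', 'x', ε }

FIRST sets of the non-terminals involved (from the grammar, by fixed-point iteration):
  FIRST(T) = { '+', ',', 'x', ε }

To compute FIRST(T T), process the symbols left to right:
Symbol T is a non-terminal. Add FIRST(T) \ {ε} = { '+', ',', 'x' }
T is nullable (ε ∈ FIRST(T)), continue to the next symbol.
Symbol T is a non-terminal. Add FIRST(T) \ {ε} = { '+', ',', 'x' }
T is nullable (ε ∈ FIRST(T)), continue to the next symbol.
All symbols are nullable, so ε is in the result.
FIRST(T T) = { '+', ',', 'x', ε }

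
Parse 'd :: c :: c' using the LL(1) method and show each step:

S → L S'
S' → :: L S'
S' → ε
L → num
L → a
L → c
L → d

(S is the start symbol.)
LL(1) parsing maintains a stack (initially the start symbol over $) and the input. At each step: if the stack top is a terminal, match it against the current input token; if it is a non-terminal N, replace it with the RHS of M[N, lookahead] (the unique production whose predict set contains the lookahead).

Stack is shown with the top on the left.

Stack      Input          Action
--------------------------------
S $        d :: c :: c $  output S → L S'
L S' $     d :: c :: c $  output L → d
d S' $     d :: c :: c $  match 'd'
S' $       :: c :: c $    output S' → :: L S'
:: L S' $  :: c :: c $    match '::'
L S' $     c :: c $       output L → c
c S' $     c :: c $       match 'c'
S' $       :: c $         output S' → :: L S'
:: L S' $  :: c $         match '::'
L S' $     c $            output L → c
c S' $     c $            match 'c'
S' $       $              output S' → ε
$          $              accept

The string is accepted.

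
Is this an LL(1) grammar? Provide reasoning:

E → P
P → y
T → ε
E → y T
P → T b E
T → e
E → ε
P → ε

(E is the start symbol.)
No. Predict set conflict for E: { 'y' }

A grammar is LL(1) if for each non-terminal N with multiple productions, the predict sets of those productions are pairwise disjoint, where PREDICT(N → α) = (FIRST(α) \ {ε}) ∪ (FOLLOW(N) if α ⇒* ε).

Relevant sets:
  FIRST(P) = { 'b', 'e', 'y', ε }
  FIRST(T) = { 'e', ε }
  FOLLOW(E) = { $ }
  FOLLOW(P) = { $ }
  FOLLOW(T) = { $, 'b' }

For E:
  PREDICT(E → P) = { $, 'b', 'e', 'y' }
  PREDICT(E → y T) = { 'y' }
  PREDICT(E → ε) = { $ }
For P:
  PREDICT(P → y) = { 'y' }
  PREDICT(P → T b E) = { 'b', 'e' }
  PREDICT(P → ε) = { $ }
For T:
  PREDICT(T → ε) = { $, 'b' }
  PREDICT(T → e) = { 'e' }

Conflict found: Predict set conflict for E: { 'y' }
The grammar is NOT LL(1).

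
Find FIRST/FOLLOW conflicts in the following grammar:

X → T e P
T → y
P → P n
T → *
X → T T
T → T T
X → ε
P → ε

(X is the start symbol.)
Yes. P → P n with FOLLOW(P) on { 'n' }

Nullable non-terminals: P, X.
FIRST sets used below: FIRST(P) = { 'n', ε }, FIRST(T) = { '*', 'y' }

P: nullable alternative(s) P → ε; FOLLOW(P) = { $, 'n' }
  P → P n: FIRST \ {ε} = { 'n' } — overlaps FOLLOW(P) on { 'n' }: CONFLICT
  P → ε: FIRST \ {ε} = { } — this is the only nullable alternative, skip

X: nullable alternative(s) X → ε; FOLLOW(X) = { $ }
  X → T e P: FIRST \ {ε} = { '*', 'y' } — disjoint from FOLLOW(X)
  X → T T: FIRST \ {ε} = { '*', 'y' } — disjoint from FOLLOW(X)
  X → ε: FIRST \ {ε} = { } — this is the only nullable alternative, skip

T has no nullable alternative, so no FIRST/FOLLOW check is needed there.

So the grammar has 1 FIRST/FOLLOW conflict (marked CONFLICT above).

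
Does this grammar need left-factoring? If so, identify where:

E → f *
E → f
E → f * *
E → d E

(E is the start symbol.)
Left-factoring is needed when two productions for the same non-terminal
share a common prefix on the right-hand side.

Productions for E:
  E → f *
  E → f
  E → f * *
  E → d E

Found common prefix 'f' in productions for E

Answer: Yes, E has productions with common prefix 'f'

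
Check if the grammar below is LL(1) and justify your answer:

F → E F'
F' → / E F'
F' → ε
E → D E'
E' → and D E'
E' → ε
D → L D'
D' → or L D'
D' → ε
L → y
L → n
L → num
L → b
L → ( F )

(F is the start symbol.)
Yes, the grammar is LL(1).

A grammar is LL(1) if for each non-terminal N with multiple productions, the predict sets of those productions are pairwise disjoint, where PREDICT(N → α) = (FIRST(α) \ {ε}) ∪ (FOLLOW(N) if α ⇒* ε).

Relevant sets:
  FOLLOW(F') = { $, ')' }
  FOLLOW(E') = { $, ')', '/' }
  FOLLOW(D') = { $, ')', '/', 'and' }

For F':
  PREDICT(F' → '/' E F') = { '/' }
  PREDICT(F' → ε) = { $, ')' }
For E':
  PREDICT(E' → and D E') = { 'and' }
  PREDICT(E' → ε) = { $, ')', '/' }
For D':
  PREDICT(D' → or L D') = { 'or' }
  PREDICT(D' → ε) = { $, ')', '/', 'and' }
For L:
  PREDICT(L → y) = { 'y' }
  PREDICT(L → n) = { 'n' }
  PREDICT(L → num) = { 'num' }
  PREDICT(L → b) = { 'b' }
  PREDICT(L → '(' F ')') = { '(' }
F, E, D have a single production, so nothing to check there.

All predict sets are disjoint. The grammar IS LL(1).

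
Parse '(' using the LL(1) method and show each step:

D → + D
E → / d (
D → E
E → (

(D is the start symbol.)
Stack is shown with the top on the left.

Stack  Input  Action
--------------------
D $    ( $    output D → E
E $    ( $    output E → (
( $    ( $    match '('
$      $      accept

The string is accepted.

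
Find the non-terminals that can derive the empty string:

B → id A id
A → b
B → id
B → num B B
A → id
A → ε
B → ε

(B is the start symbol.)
A non-terminal is nullable if it can derive ε (the empty string): either it has an ε-production, or it has a production whose right-hand side consists entirely of nullable non-terminals.

ε-productions: A → ε, B → ε
So A, B are immediately nullable.
Every non-terminal is now nullable.
Nullable = { 'A', 'B' }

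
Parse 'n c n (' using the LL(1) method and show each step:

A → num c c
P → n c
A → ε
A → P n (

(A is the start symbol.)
LL(1) parsing maintains a stack (initially the start symbol over $) and the input. At each step: if the stack top is a terminal, match it against the current input token; if it is a non-terminal N, replace it with the RHS of M[N, lookahead] (the unique production whose predict set contains the lookahead).

Stack is shown with the top on the left.

Stack      Input      Action
----------------------------
A $        n c n ( $  output A → P n (
P n ( $    n c n ( $  output P → n c
n c n ( $  n c n ( $  match 'n'
c n ( $    c n ( $    match 'c'
n ( $      n ( $      match 'n'
( $        ( $        match '('
$          $          accept

The string is accepted.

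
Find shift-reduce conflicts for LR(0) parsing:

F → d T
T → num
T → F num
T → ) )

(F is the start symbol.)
A shift-reduce conflict occurs when an LR(0) state has both:
  - a complete (reduce) item [A → α .] (dot at the end), and
  - a shift item [B → β . c γ] (dot before a terminal).

Augment with F' → F and build the canonical LR(0) collection (I0 = CLOSURE({[F' → . F]}), then GOTO on every symbol after a dot until no new states appear). It has 9 states:
  I0: { [F → . d T], [F' → . F] }  — shift
  I1: { [F' → F .] }  — accept
  I2: { [F → . d T], [F → d . T], [T → . ) )], [T → . F num], [T → . num] }  — shift
  I3: { [T → ) . )] }  — shift
  I4: { [T → F . num] }  — shift
  I5: { [F → d T .] }  — reduce
  I6: { [T → num .] }  — reduce
  I7: { [T → F num .] }  — reduce
  I8: { [T → ) ) .] }  — reduce

No state contains both a complete item and a shift item.

Answer: No shift-reduce conflicts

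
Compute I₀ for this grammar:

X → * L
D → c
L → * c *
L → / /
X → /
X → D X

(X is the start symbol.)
{ [D → . c], [X → . * L], [X → . /], [X → . D X], [X' → . X] }

First, augment the grammar with X' → X
I₀ = CLOSURE({ [X' → . X] }):
  [X' → . X] has the dot before X: add [X → . * L], [X → . /], [X → . D X]
  [X → . D X] has the dot before D: add [D → . c]
No further items can be added.

I₀ = { [D → . c], [X → . * L], [X → . /], [X → . D X], [X' → . X] }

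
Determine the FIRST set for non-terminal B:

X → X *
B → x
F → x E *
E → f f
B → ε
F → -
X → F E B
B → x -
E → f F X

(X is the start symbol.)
{ 'x', ε }

From B → x:
  - x is a terminal: add 'x' and stop
From B → ε:
  - ε-production, so ε ∈ FIRST(B)
From B → x -:
  - x is a terminal: add 'x' and stop

Collecting: FIRST(B) = { 'x', ε }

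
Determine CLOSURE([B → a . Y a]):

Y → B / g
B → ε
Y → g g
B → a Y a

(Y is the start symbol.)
{ [B → . a Y a], [B → .], [B → a . Y a], [Y → . B / g], [Y → . g g] }

To compute CLOSURE, for each item [A → α.Bβ] where B is a non-terminal, add [B → .γ] for all productions B → γ; repeat for the newly added items until nothing changes.

Start with: [B → a . Y a]
  [B → a . Y a] has the dot before Y: add [Y → . B / g], [Y → . g g]
  [Y → . B / g] has the dot before B: add [B → .], [B → . a Y a]
No further items can be added.

CLOSURE = { [B → . a Y a], [B → .], [B → a . Y a], [Y → . B / g], [Y → . g g] }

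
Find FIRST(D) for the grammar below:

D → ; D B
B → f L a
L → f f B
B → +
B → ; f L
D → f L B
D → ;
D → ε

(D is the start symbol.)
To compute FIRST(D), examine every production with D on the left-hand side, reading each right-hand side left to right until a non-nullable symbol is reached.

From D → ; D B:
  - ';' is a terminal: add ';' and stop
From D → f L B:
  - f is a terminal: add 'f' and stop
From D → ;:
  - ';' is a terminal: add ';' and stop
From D → ε:
  - ε-production, so ε ∈ FIRST(D)

Collecting: FIRST(D) = { ';', 'f', ε }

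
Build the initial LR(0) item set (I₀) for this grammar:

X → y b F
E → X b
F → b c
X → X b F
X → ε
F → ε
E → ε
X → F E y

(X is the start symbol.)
{ [F → . b c], [F → .], [X → . F E y], [X → . X b F], [X → . y b F], [X → .], [X' → . X] }

First, augment the grammar with X' → X
I₀ = CLOSURE({ [X' → . X] }):
  [X' → . X] has the dot before X: add [X → . y b F], [X → . X b F], [X → .], [X → . F E y]
  [X → . F E y] has the dot before F: add [F → . b c], [F → .]
No further items can be added.

I₀ = { [F → . b c], [F → .], [X → . F E y], [X → . X b F], [X → . y b F], [X → .], [X' → . X] }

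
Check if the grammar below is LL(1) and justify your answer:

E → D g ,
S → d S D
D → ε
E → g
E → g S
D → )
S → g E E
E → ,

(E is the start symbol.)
A grammar is LL(1) if for each non-terminal N with multiple productions, the predict sets of those productions are pairwise disjoint, where PREDICT(N → α) = (FIRST(α) \ {ε}) ∪ (FOLLOW(N) if α ⇒* ε).

Relevant sets:
  FIRST(D) = { ')', ε }
  FOLLOW(D) = { $, ')', ',', 'g' }

For E:
  PREDICT(E → D g ',') = { ')', 'g' }
  PREDICT(E → g) = { 'g' }
  PREDICT(E → g S) = { 'g' }
  PREDICT(E → ',') = { ',' }
For S:
  PREDICT(S → d S D) = { 'd' }
  PREDICT(S → g E E) = { 'g' }
For D:
  PREDICT(D → ε) = { $, ')', ',', 'g' }
  PREDICT(D → ')') = { ')' }

Conflict found: Predict set conflict for E: { 'g' }
The grammar is NOT LL(1).

Answer: No. Predict set conflict for E: { 'g' }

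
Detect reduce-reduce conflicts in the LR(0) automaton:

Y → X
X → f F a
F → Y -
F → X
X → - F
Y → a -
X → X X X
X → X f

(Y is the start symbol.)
A reduce-reduce conflict occurs when an LR(0) state has two complete items [A → α .] and [B → β .] — both call for a reduction, and with no lookahead the parser cannot choose between them.

Augment with Y' → Y and build the canonical LR(0) collection (I0 = CLOSURE({[Y' → . Y]}), then GOTO on every symbol after a dot until no new states appear). It has 16 states:
  I0: { [X → . - F], [X → . X X X], [X → . X f], [X → . f F a], [Y → . X], [Y → . a -], [Y' → . Y] }  — shift
  I1: { [F → . X], [F → . Y -], [X → - . F], [X → . - F], [X → . X X X], [X → . X f], [X → . f F a], [Y → . X], [Y → . a -] }  — shift
  I2: { [X → . - F], [X → . X X X], [X → . X f], [X → . f F a], [X → X . X X], [X → X . f], [Y → X .] }  — shift, reduce
  I3: { [Y' → Y .] }  — accept
  I4: { [Y → a . -] }  — shift
  I5: { [F → . X], [F → . Y -], [X → . - F], [X → . X X X], [X → . X f], [X → . f F a], [X → f . F a], [Y → . X], [Y → . a -] }  — shift
  I6: { [X → f F . a] }  — shift
  I7: { [F → X .], [X → . - F], [X → . X X X], [X → . X f], [X → . f F a], [X → X . X X], [X → X . f], [Y → X .] }  — shift, 2 reduces
  I8: { [F → Y . -] }  — shift
  I9: { [F → Y - .] }  — reduce
  I10: { [X → . - F], [X → . X X X], [X → . X f], [X → . f F a], [X → X . X X], [X → X . f], [X → X X . X] }  — shift
  I11: { [F → . X], [F → . Y -], [X → . - F], [X → . X X X], [X → . X f], [X → . f F a], [X → X f .], [X → f . F a], [Y → . X], [Y → . a -] }  — shift, reduce
  I12: { [X → . - F], [X → . X X X], [X → . X f], [X → . f F a], [X → X . X X], [X → X . f], [X → X X . X], [X → X X X .] }  — shift, reduce
  I13: { [X → f F a .] }  — reduce
  I14: { [Y → a - .] }  — reduce
  I15: { [X → - F .] }  — reduce

I7 contains complete items [F → X .], [Y → X .] — reduce-reduce conflict.

Answer: Yes — I7: [F → X .] vs [Y → X .]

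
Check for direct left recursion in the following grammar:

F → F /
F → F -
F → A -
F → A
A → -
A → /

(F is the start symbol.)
Yes, F is left-recursive

Direct left recursion occurs when N → N α for some non-terminal N (the right-hand side begins with the left-hand side itself).

F → F /: LEFT RECURSIVE (starts with F)
F → F -: LEFT RECURSIVE (starts with F)
F → A -: starts with A
F → A: starts with A
A → -: starts with '-'
A → /: starts with '/'

The grammar has direct left recursion on: F.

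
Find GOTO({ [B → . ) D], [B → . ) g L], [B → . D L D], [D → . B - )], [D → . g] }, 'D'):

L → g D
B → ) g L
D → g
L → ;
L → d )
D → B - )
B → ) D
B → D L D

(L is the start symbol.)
GOTO(I, 'D') = CLOSURE({ [A → αX.β] : [A → α.Xβ] ∈ I, X = 'D' })

Items with dot before 'D', with the dot advanced:
  [B → . D L D] → [B → D . L D]
Closure of the advanced items:
  [B → D . L D] has the dot before L: add [L → . g D], [L → . ;], [L → . d )]

GOTO = { [B → D . L D], [L → . ;], [L → . d )], [L → . g D] }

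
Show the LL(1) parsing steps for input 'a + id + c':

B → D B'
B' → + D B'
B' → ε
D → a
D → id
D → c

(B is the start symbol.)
LL(1) parsing maintains a stack (initially the start symbol over $) and the input. At each step: if the stack top is a terminal, match it against the current input token; if it is a non-terminal N, replace it with the RHS of M[N, lookahead] (the unique production whose predict set contains the lookahead).

Stack is shown with the top on the left.

Stack     Input         Action
------------------------------
B $       a + id + c $  output B → D B'
D B' $    a + id + c $  output D → a
a B' $    a + id + c $  match 'a'
B' $      + id + c $    output B' → + D B'
+ D B' $  + id + c $    match '+'
D B' $    id + c $      output D → id
id B' $   id + c $      match 'id'
B' $      + c $         output B' → + D B'
+ D B' $  + c $         match '+'
D B' $    c $           output D → c
c B' $    c $           match 'c'
B' $      $             output B' → ε
$         $             accept

The string is accepted.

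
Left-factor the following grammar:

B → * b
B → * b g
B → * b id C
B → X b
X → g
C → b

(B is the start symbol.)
Left-factoring transforms A → αβ₁ | αβ₂ into A → αA' and A' → β₁ | β₂
(α is the longest common prefix among the alternatives). Repeat until
no nonterminal has two alternatives with a common prefix.

Round 1: B has alternatives sharing prefix '* b'. Introduce B': B → * b B'
  Add: B' → ε
  Add: B' → g
  Add: B' → id C

No remaining common prefixes — done.

Resulting grammar:
B → * b B'
B' → ε
B' → g
B' → id C
B → X b
X → g
C → b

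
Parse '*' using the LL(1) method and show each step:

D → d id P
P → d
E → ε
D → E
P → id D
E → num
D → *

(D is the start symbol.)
LL(1) parsing maintains a stack (initially the start symbol over $) and the input. At each step: if the stack top is a terminal, match it against the current input token; if it is a non-terminal N, replace it with the RHS of M[N, lookahead] (the unique production whose predict set contains the lookahead).

Stack is shown with the top on the left.

Stack  Input  Action
--------------------
D $    * $    output D → *
* $    * $    match '*'
$      $      accept

The string is accepted.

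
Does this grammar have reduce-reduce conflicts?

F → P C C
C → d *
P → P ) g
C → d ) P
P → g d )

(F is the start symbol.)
A reduce-reduce conflict occurs when an LR(0) state has two complete items [A → α .] and [B → β .] — both call for a reduction, and with no lookahead the parser cannot choose between them.

Augment with F' → F and build the canonical LR(0) collection (I0 = CLOSURE({[F' → . F]}), then GOTO on every symbol after a dot until no new states appear). It has 14 states:
  I0: { [F → . P C C], [F' → . F], [P → . P ) g], [P → . g d )] }  — shift
  I1: { [F' → F .] }  — accept
  I2: { [C → . d ) P], [C → . d *], [F → P . C C], [P → P . ) g] }  — shift
  I3: { [P → g . d )] }  — shift
  I4: { [P → g d . )] }  — shift
  I5: { [P → g d ) .] }  — reduce
  I6: { [P → P ) . g] }  — shift
  I7: { [C → . d ) P], [C → . d *], [F → P C . C] }  — shift
  I8: { [C → d . ) P], [C → d . *] }  — shift
  I9: { [C → d ) . P], [P → . P ) g], [P → . g d )] }  — shift
  I10: { [C → d * .] }  — reduce
  I11: { [C → d ) P .], [P → P . ) g] }  — shift, reduce
  I12: { [F → P C C .] }  — reduce
  I13: { [P → P ) g .] }  — reduce

No state contains more than one complete item.

Answer: No reduce-reduce conflicts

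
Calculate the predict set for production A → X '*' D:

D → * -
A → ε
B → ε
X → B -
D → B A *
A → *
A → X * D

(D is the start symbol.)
{ '-' }

PREDICT(A → X '*' D) = (FIRST(RHS) \ {ε}) ∪ (FOLLOW(A) if ε ∈ FIRST(RHS), i.e. RHS ⇒* ε)
FIRST(X) = { '-' }
FIRST(X '*' D) = { '-' }
ε ∉ FIRST(X '*' D), so FOLLOW(A) is not added.
PREDICT(A → X '*' D) = { '-' }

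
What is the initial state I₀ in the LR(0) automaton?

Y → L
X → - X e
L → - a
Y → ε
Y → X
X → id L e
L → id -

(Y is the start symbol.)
{ [L → . - a], [L → . id -], [X → . - X e], [X → . id L e], [Y → . L], [Y → . X], [Y → .], [Y' → . Y] }

First, augment the grammar with Y' → Y
I₀ = CLOSURE({ [Y' → . Y] }):
  [Y' → . Y] has the dot before Y: add [Y → . L], [Y → .], [Y → . X]
  [Y → . L] has the dot before L: add [L → . - a], [L → . id -]
  [Y → . X] has the dot before X: add [X → . - X e], [X → . id L e]
No further items can be added.

I₀ = { [L → . - a], [L → . id -], [X → . - X e], [X → . id L e], [Y → . L], [Y → . X], [Y → .], [Y' → . Y] }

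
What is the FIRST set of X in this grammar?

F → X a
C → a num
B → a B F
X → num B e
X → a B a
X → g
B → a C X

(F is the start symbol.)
To compute FIRST(X), examine every production with X on the left-hand side, reading each right-hand side left to right until a non-nullable symbol is reached.

From X → num B e:
  - num is a terminal: add 'num' and stop
From X → a B a:
  - a is a terminal: add 'a' and stop
From X → g:
  - g is a terminal: add 'g' and stop

Collecting: FIRST(X) = { 'a', 'g', 'num' }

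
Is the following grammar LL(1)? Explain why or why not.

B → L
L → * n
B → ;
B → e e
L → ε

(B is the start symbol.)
Yes, the grammar is LL(1).

A grammar is LL(1) if for each non-terminal N with multiple productions, the predict sets of those productions are pairwise disjoint, where PREDICT(N → α) = (FIRST(α) \ {ε}) ∪ (FOLLOW(N) if α ⇒* ε).

Relevant sets:
  FIRST(L) = { '*', ε }
  FOLLOW(B) = { $ }
  FOLLOW(L) = { $ }

For B:
  PREDICT(B → L) = { $, '*' }
  PREDICT(B → ';') = { ';' }
  PREDICT(B → e e) = { 'e' }
For L:
  PREDICT(L → '*' n) = { '*' }
  PREDICT(L → ε) = { $ }

All predict sets are disjoint. The grammar IS LL(1).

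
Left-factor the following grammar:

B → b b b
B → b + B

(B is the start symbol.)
Left-factoring transforms A → αβ₁ | αβ₂ into A → αA' and A' → β₁ | β₂
(α is the longest common prefix among the alternatives). Repeat until
no nonterminal has two alternatives with a common prefix.

Round 1: B has alternatives sharing prefix 'b'. Introduce B': B → b B'
  Add: B' → b b
  Add: B' → + B

No remaining common prefixes — done.

Resulting grammar:
B → b B'
B' → b b
B' → + B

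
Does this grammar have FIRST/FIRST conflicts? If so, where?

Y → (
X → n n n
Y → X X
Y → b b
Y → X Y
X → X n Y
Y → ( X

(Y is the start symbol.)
Yes. Y → '(' / Y → '(' X on { '(' }; Y → X X / Y → X Y on { 'n' }; X → n n n / X → X n Y on { 'n' }

FIRST sets of the non-terminals at (or reachable through a nullable prefix from) the front of some alternative:
  FIRST(X) = { 'n' }

Productions for Y:
  Y → (: FIRST = { '(' }
  Y → X X: FIRST = { 'n' }
  Y → b b: FIRST = { 'b' }
  Y → X Y: FIRST = { 'n' }
  Y → ( X: FIRST = { '(' }
Productions for X:
  X → n n n: FIRST = { 'n' }
  X → X n Y: FIRST = { 'n' }

Conflict for Y: Y → ( and Y → ( X
  Overlap: { '(' }
Conflict for Y: Y → X X and Y → X Y
  Overlap: { 'n' }
Conflict for X: X → n n n and X → X n Y
  Overlap: { 'n' }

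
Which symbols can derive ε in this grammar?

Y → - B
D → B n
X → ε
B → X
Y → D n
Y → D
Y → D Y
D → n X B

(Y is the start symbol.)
A non-terminal is nullable if it can derive ε (the empty string): either it has an ε-production, or it has a production whose right-hand side consists entirely of nullable non-terminals.

ε-productions: X → ε
So X is immediately nullable.
B → X: every symbol on the right is nullable, so B is nullable too.
No further non-terminal can be added: every production for the remaining non-terminals contains a terminal or a non-nullable non-terminal.
Nullable = { 'B', 'X' }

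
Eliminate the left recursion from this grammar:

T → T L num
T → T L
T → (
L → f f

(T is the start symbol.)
T is directly left-recursive. The standard transformation for
  A → A α₁ | ... | A α_m | β₁ | ... | β_n
is
  A  → β₁ A' | ... | β_n A'
  A' → α₁ A' | ... | α_m A' | ε

T → ( becomes T → ( T'
T → T L num becomes T' → L num T'
T → T L becomes T' → L T'
Add T' → ε

Productions for other non-terminals are unchanged:
  L → f f

Resulting grammar:
T → ( T'
T' → L num T'
T' → L T'
T' → ε
L → f f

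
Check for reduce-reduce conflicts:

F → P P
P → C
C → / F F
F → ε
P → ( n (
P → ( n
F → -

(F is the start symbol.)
A reduce-reduce conflict occurs when an LR(0) state has two complete items [A → α .] and [B → β .] — both call for a reduction, and with no lookahead the parser cannot choose between them.

Augment with F' → F and build the canonical LR(0) collection (I0 = CLOSURE({[F' → . F]}), then GOTO on every symbol after a dot until no new states appear). It has 12 states:
  I0: { [C → . / F F], [F → . -], [F → . P P], [F → .], [F' → . F], [P → . ( n (], [P → . ( n], [P → . C] }  — shift, reduce
  I1: { [P → ( . n (], [P → ( . n] }  — shift
  I2: { [F → - .] }  — reduce
  I3: { [C → . / F F], [C → / . F F], [F → . -], [F → . P P], [F → .], [P → . ( n (], [P → . ( n], [P → . C] }  — shift, reduce
  I4: { [P → C .] }  — reduce
  I5: { [F' → F .] }  — accept
  I6: { [C → . / F F], [F → P . P], [P → . ( n (], [P → . ( n], [P → . C] }  — shift
  I7: { [F → P P .] }  — reduce
  I8: { [C → . / F F], [C → / F . F], [F → . -], [F → . P P], [F → .], [P → . ( n (], [P → . ( n], [P → . C] }  — shift, reduce
  I9: { [C → / F F .] }  — reduce
  I10: { [P → ( n . (], [P → ( n .] }  — shift, reduce
  I11: { [P → ( n ( .] }  — reduce

No state contains more than one complete item.

Answer: No reduce-reduce conflicts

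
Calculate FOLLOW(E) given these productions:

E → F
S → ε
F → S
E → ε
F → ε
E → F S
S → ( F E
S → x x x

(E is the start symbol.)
E is the start symbol, so $ ∈ FOLLOW(E).
In S → ( F E: E is at the end, add FOLLOW(S)

The FOLLOW sets referred to above (computed the same way, to a fixed point):
  FOLLOW(S) = { $, '(', 'x' }

Taking the union: FOLLOW(E) = { $, '(', 'x' }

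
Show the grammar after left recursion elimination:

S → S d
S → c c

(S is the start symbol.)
S → c c S'
S' → d S'
S' → ε

S is directly left-recursive. The standard transformation for
  A → A α₁ | ... | A α_m | β₁ | ... | β_n
is
  A  → β₁ A' | ... | β_n A'
  A' → α₁ A' | ... | α_m A' | ε

S → c c becomes S → c c S'
S → S d becomes S' → d S'
Add S' → ε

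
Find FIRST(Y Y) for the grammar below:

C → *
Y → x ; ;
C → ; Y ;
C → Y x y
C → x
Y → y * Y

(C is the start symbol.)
FIRST sets of the non-terminals involved (from the grammar, by fixed-point iteration):
  FIRST(Y) = { 'x', 'y' }

To compute FIRST(Y Y), process the symbols left to right:
Symbol Y is a non-terminal. Add FIRST(Y) \ {ε} = { 'x', 'y' }
Y is not nullable (ε ∉ FIRST(Y)), so stop here.
FIRST(Y Y) = { 'x', 'y' }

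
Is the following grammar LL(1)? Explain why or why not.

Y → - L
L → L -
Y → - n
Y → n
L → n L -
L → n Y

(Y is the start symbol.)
No. Predict set conflict for Y: { '-' }

A grammar is LL(1) if for each non-terminal N with multiple productions, the predict sets of those productions are pairwise disjoint, where PREDICT(N → α) = (FIRST(α) \ {ε}) ∪ (FOLLOW(N) if α ⇒* ε).

Relevant sets:
  FIRST(L) = { 'n' }

For Y:
  PREDICT(Y → '-' L) = { '-' }
  PREDICT(Y → '-' n) = { '-' }
  PREDICT(Y → n) = { 'n' }
For L:
  PREDICT(L → L '-') = { 'n' }
  PREDICT(L → n L '-') = { 'n' }
  PREDICT(L → n Y) = { 'n' }

Conflict found: Predict set conflict for Y: { '-' }
The grammar is NOT LL(1).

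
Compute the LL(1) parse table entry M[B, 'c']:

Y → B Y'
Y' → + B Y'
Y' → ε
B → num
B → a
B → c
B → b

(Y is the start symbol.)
B → c

To find M[B, 'c'], we find productions for B where 'c' is in the predict set (PREDICT(N → α) = (FIRST(α) \ {ε}) ∪ (FOLLOW(N) if α ⇒* ε)).

B → num: PREDICT = { 'num' }
B → a: PREDICT = { 'a' }
B → c: PREDICT = { 'c' }
  'c' is in predict set, so this production goes in M[B, 'c']
B → b: PREDICT = { 'b' }

M[B, 'c'] = B → c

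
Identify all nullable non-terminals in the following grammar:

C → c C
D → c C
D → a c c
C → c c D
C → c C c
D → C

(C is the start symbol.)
A non-terminal is nullable if it can derive ε (the empty string): either it has an ε-production, or it has a production whose right-hand side consists entirely of nullable non-terminals.

There are no ε-productions, so no non-terminal can derive ε.
No non-terminals are nullable.

Answer: None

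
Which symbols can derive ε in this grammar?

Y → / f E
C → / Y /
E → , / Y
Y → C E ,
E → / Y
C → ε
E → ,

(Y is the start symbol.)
A non-terminal is nullable if it can derive ε (the empty string): either it has an ε-production, or it has a production whose right-hand side consists entirely of nullable non-terminals.

ε-productions: C → ε
So C is immediately nullable.
No further non-terminal can be added: every production for the remaining non-terminals contains a terminal or a non-nullable non-terminal.
Nullable = { 'C' }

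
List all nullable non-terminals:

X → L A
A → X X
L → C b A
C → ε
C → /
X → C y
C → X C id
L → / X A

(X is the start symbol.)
{ 'C' }

A non-terminal is nullable if it can derive ε (the empty string): either it has an ε-production, or it has a production whose right-hand side consists entirely of nullable non-terminals.

ε-productions: C → ε
So C is immediately nullable.
No further non-terminal can be added: every production for the remaining non-terminals contains a terminal or a non-nullable non-terminal.
Nullable = { 'C' }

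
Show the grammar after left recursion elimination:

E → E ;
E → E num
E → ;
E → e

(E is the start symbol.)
E is directly left-recursive. The standard transformation for
  A → A α₁ | ... | A α_m | β₁ | ... | β_n
is
  A  → β₁ A' | ... | β_n A'
  A' → α₁ A' | ... | α_m A' | ε

E → ; becomes E → ; E'
E → e becomes E → e E'
E → E ; becomes E' → ; E'
E → E num becomes E' → num E'
Add E' → ε

Resulting grammar:
E → ; E'
E → e E'
E' → ; E'
E' → num E'
E' → ε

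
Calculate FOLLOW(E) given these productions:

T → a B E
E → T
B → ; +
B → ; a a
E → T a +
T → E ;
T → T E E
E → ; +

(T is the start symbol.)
To compute FOLLOW(E), find every occurrence of E on a right-hand side N → α E β: add FIRST(β) \ {ε}, and if β is empty or nullable also add FOLLOW(N). Iterate to a fixed point.

In T → a B E: E is at the end, add FOLLOW(T)
In T → E ;: E is followed by ';', add FIRST(';') \ {ε} = { ';' }
In T → T E E: E is followed by E, add FIRST(E) \ {ε} = { ';', 'a' }
In T → T E E: E is at the end, add FOLLOW(T)

The FOLLOW sets referred to above (computed the same way, to a fixed point):
  FOLLOW(T) = { $, ';', 'a' }

Taking the union: FOLLOW(E) = { $, ';', 'a' }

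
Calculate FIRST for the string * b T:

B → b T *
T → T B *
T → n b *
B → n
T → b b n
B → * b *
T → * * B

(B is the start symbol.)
To compute FIRST(* b T), process the symbols left to right:
Symbol * is a terminal. Add '*' and stop.
FIRST(* b T) = { '*' }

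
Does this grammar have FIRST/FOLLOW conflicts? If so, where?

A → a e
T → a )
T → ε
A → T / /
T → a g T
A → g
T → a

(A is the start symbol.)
No FIRST/FOLLOW conflicts.

Nullable non-terminals: T.

T: nullable alternative(s) T → ε; FOLLOW(T) = { '/' }
  T → a ): FIRST \ {ε} = { 'a' } — disjoint from FOLLOW(T)
  T → ε: FIRST \ {ε} = { } — this is the only nullable alternative, skip
  T → a g T: FIRST \ {ε} = { 'a' } — disjoint from FOLLOW(T)
  T → a: FIRST \ {ε} = { 'a' } — disjoint from FOLLOW(T)

A has no nullable alternative, so no FIRST/FOLLOW check is needed there.

No FIRST/FOLLOW conflicts found.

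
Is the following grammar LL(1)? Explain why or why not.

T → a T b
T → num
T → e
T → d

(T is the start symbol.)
A grammar is LL(1) if for each non-terminal N with multiple productions, the predict sets of those productions are pairwise disjoint, where PREDICT(N → α) = (FIRST(α) \ {ε}) ∪ (FOLLOW(N) if α ⇒* ε).

For T:
  PREDICT(T → a T b) = { 'a' }
  PREDICT(T → num) = { 'num' }
  PREDICT(T → e) = { 'e' }
  PREDICT(T → d) = { 'd' }

All predict sets are disjoint. The grammar IS LL(1).

Answer: Yes, the grammar is LL(1).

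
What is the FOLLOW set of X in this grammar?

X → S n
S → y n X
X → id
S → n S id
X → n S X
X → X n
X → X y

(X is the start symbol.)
{ $, 'id', 'n', 'y' }

To compute FOLLOW(X), find every occurrence of X on a right-hand side N → α X β: add FIRST(β) \ {ε}, and if β is empty or nullable also add FOLLOW(N). Iterate to a fixed point.

X is the start symbol, so $ ∈ FOLLOW(X).
In S → y n X: X is at the end, add FOLLOW(S)
In X → n S X: X is at the end; this adds FOLLOW(X) to itself — nothing new
In X → X n: X is followed by n, add FIRST(n) \ {ε} = { 'n' }
In X → X y: X is followed by y, add FIRST(y) \ {ε} = { 'y' }

The FOLLOW sets referred to above (computed the same way, to a fixed point):
  FOLLOW(S) = { 'id', 'n', 'y' }

Taking the union: FOLLOW(X) = { $, 'id', 'n', 'y' }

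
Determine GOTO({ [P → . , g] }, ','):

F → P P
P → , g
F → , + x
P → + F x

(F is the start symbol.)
GOTO(I, ',') = CLOSURE({ [A → αX.β] : [A → α.Xβ] ∈ I, X = ',' })

Items with dot before ',', with the dot advanced:
  [P → . , g] → [P → , . g]
Closure adds nothing (no advanced item has the dot before a non-terminal).

GOTO = { [P → , . g] }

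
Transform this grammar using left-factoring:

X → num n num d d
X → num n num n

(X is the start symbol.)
Left-factoring transforms A → αβ₁ | αβ₂ into A → αA' and A' → β₁ | β₂
(α is the longest common prefix among the alternatives). Repeat until
no nonterminal has two alternatives with a common prefix.

Round 1: X has alternatives sharing prefix 'num n num'. Introduce X': X → num n num X'
  Add: X' → d d
  Add: X' → n

No remaining common prefixes — done.

Resulting grammar:
X → num n num X'
X' → d d
X' → n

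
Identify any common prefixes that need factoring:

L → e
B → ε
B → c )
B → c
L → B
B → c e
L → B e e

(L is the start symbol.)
Left-factoring is needed when two productions for the same non-terminal
share a common prefix on the right-hand side.

Productions for L:
  L → e
  L → B
  L → B e e
Productions for B:
  B → ε
  B → c )
  B → c
  B → c e

Found common prefix 'B' in productions for L
Found common prefix 'c' in productions for B

Answer: Yes, L has productions with common prefix 'B'; B has productions with common prefix 'c'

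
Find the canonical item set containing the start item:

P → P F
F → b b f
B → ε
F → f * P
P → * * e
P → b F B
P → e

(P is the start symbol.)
First, augment the grammar with P' → P
I₀ = CLOSURE({ [P' → . P] }):
  [P' → . P] has the dot before P: add [P → . P F], [P → . * * e], [P → . b F B], [P → . e]
No further items can be added.

I₀ = { [P → . * * e], [P → . P F], [P → . b F B], [P → . e], [P' → . P] }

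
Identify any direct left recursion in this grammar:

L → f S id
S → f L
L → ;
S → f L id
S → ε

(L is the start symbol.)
Direct left recursion occurs when N → N α for some non-terminal N (the right-hand side begins with the left-hand side itself).

L → f S id: starts with f
S → f L: starts with f
L → ;: starts with ';'
S → f L id: starts with f
S → ε: starts with ε

No direct left recursion found.

Answer: No direct left recursion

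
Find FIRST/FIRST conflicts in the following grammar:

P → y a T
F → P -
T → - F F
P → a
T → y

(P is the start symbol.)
No FIRST/FIRST conflicts.

A FIRST/FIRST conflict occurs when two productions N → α and N → β for the same non-terminal have FIRST(α) ∩ FIRST(β) ≠ ∅ (with ε ∈ FIRST of a nullable right-hand side, so two nullable alternatives also conflict).

Productions for P:
  P → y a T: FIRST = { 'y' }
  P → a: FIRST = { 'a' }
Productions for T:
  T → - F F: FIRST = { '-' }
  T → y: FIRST = { 'y' }
F has only one production, so no FIRST/FIRST conflict is possible there.

All alternatives of each non-terminal have pairwise disjoint FIRST sets.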